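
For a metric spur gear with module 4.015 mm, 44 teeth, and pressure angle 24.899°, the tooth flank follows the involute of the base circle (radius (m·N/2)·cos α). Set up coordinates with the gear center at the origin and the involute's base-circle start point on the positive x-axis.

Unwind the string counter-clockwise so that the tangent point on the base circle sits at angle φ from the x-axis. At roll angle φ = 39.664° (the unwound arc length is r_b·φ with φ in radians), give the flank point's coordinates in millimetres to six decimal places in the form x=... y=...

x=97.078345 y=8.442733

pitch radius r_p = m·N/2 = 4.015·44/2 = 88.330000
base radius r_b = r_p·cos α = 88.330000·cos 24.899° = 80.119847
roll angle φ = 39.664° = 0.69226739 rad
x = r_b·(cos φ + φ·sin φ) = 80.119847·(0.76980075 + 0.69226739·0.63828426) = 97.078345
y = r_b·(sin φ − φ·cos φ) = 80.119847·(0.63828426 − 0.69226739·0.76980075) = 8.442733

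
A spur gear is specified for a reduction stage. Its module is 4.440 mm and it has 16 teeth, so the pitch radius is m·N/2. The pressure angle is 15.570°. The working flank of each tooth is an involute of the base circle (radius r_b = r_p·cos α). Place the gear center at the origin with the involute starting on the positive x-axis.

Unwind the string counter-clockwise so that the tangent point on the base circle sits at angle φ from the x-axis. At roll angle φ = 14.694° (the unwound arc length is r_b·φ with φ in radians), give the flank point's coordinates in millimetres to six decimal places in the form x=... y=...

x=35.323325 y=0.191121

pitch radius r_p = m·N/2 = 4.440·16/2 = 35.520000
base radius r_b = r_p·cos α = 35.520000·cos 15.570° = 34.216531
roll angle φ = 14.694° = 0.25645868 rad
x = r_b·(cos φ + φ·sin φ) = 34.216531·(0.96729432 + 0.25645868·0.25365665) = 35.323325
y = r_b·(sin φ − φ·cos φ) = 34.216531·(0.25365665 − 0.25645868·0.96729432) = 0.191121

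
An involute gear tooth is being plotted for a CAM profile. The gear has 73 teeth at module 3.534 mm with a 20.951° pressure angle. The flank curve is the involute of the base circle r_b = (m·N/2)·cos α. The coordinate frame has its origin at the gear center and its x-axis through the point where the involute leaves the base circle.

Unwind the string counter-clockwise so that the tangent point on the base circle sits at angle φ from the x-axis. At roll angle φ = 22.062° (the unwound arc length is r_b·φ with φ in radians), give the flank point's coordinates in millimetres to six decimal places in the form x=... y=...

x=129.065001 y=2.258636

pitch radius r_p = m·N/2 = 3.534·73/2 = 128.991000
base radius r_b = r_p·cos α = 128.991000·cos 20.951° = 120.462962
roll angle φ = 22.062° = 0.38505454 rad
x = r_b·(cos φ + φ·sin φ) = 120.462962·(0.92677795 + 0.38505454·0.37560968) = 129.065001
y = r_b·(sin φ − φ·cos φ) = 120.462962·(0.37560968 − 0.38505454·0.92677795) = 2.258636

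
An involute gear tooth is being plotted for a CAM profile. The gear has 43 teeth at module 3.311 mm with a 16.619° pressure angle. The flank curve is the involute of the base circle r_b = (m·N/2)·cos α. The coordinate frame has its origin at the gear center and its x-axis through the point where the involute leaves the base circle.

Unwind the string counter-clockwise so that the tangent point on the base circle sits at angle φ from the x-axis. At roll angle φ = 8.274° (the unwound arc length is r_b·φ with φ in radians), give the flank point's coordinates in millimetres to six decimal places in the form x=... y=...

pitch radius r_p = m·N/2 = 3.311·43/2 = 71.186500
base radius r_b = r_p·cos α = 71.186500·cos 16.619° = 68.212882
roll angle φ = 8.274° = 0.14440854 rad
x = r_b·(cos φ + φ·sin φ) = 68.212882·(0.98959119 + 0.14440854·0.14390715) = 68.920428
y = r_b·(sin φ − φ·cos φ) = 68.212882·(0.14390715 − 0.14440854·0.98959119) = 0.068331

x=68.920428 y=0.068331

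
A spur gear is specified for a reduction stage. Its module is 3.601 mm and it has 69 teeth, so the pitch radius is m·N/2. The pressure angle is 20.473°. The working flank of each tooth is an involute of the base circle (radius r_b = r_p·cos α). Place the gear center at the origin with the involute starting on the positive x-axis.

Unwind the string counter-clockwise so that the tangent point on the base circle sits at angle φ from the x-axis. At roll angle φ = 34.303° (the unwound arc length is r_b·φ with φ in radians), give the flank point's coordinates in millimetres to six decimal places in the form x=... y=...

pitch radius r_p = m·N/2 = 3.601·69/2 = 124.234500
base radius r_b = r_p·cos α = 124.234500·cos 20.473° = 116.387491
roll angle φ = 34.303° = 0.59870029 rad
x = r_b·(cos φ + φ·sin φ) = 116.387491·(0.82606879 + 0.59870029·0.56356930) = 135.414273
y = r_b·(sin φ − φ·cos φ) = 116.387491·(0.56356930 − 0.59870029·0.82606879) = 8.030932

x=135.414273 y=8.030932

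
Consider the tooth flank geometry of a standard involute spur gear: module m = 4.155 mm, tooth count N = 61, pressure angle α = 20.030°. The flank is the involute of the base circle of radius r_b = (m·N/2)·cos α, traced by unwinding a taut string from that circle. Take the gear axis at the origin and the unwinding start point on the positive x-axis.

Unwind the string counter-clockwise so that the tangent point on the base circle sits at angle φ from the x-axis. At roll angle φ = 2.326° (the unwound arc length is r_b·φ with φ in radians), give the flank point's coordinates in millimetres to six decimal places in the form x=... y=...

pitch radius r_p = m·N/2 = 4.155·61/2 = 126.727500
base radius r_b = r_p·cos α = 126.727500·cos 20.030° = 119.062186
roll angle φ = 2.326° = 0.04059636 rad
x = r_b·(cos φ + φ·sin φ) = 119.062186·(0.99917608 + 0.04059636·0.04058521) = 119.160256
y = r_b·(sin φ − φ·cos φ) = 119.062186·(0.04058521 − 0.04059636·0.99917608) = 0.002655

x=119.160256 y=0.002655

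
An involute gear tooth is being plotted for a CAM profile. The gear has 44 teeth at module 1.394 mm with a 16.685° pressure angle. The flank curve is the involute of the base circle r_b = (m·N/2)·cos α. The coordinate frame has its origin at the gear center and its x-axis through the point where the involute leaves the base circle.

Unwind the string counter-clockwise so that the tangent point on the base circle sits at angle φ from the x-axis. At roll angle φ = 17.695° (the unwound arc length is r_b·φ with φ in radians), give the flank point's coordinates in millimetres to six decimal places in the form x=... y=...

x=30.744552 y=0.285706

pitch radius r_p = m·N/2 = 1.394·44/2 = 30.668000
base radius r_b = r_p·cos α = 30.668000·cos 16.685° = 29.376806
roll angle φ = 17.695° = 0.30883601 rad
x = r_b·(cos φ + φ·sin φ) = 29.376806·(0.95268801 + 0.30883601·0.30394992) = 30.744552
y = r_b·(sin φ − φ·cos φ) = 29.376806·(0.30394992 − 0.30883601·0.95268801) = 0.285706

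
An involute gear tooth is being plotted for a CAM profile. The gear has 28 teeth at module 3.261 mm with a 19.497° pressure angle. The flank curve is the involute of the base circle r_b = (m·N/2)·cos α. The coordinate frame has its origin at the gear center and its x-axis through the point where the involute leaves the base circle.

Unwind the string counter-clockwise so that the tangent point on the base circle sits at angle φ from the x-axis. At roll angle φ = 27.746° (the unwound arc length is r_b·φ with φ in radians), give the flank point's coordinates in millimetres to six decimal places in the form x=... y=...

pitch radius r_p = m·N/2 = 3.261·28/2 = 45.654000
base radius r_b = r_p·cos α = 45.654000·cos 19.497° = 43.036153
roll angle φ = 27.746° = 0.48425905 rad
x = r_b·(cos φ + φ·sin φ) = 43.036153·(0.88502014 + 0.48425905·0.46555274) = 47.790282
y = r_b·(sin φ − φ·cos φ) = 43.036153·(0.46555274 − 0.48425905·0.88502014) = 1.591207

x=47.790282 y=1.591207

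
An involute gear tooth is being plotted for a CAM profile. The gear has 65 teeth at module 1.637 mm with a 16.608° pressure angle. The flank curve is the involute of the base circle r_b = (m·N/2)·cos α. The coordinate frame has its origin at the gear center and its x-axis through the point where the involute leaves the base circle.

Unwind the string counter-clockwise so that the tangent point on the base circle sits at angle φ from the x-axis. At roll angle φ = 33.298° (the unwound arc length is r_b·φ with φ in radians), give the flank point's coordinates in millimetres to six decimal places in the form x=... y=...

pitch radius r_p = m·N/2 = 1.637·65/2 = 53.202500
base radius r_b = r_p·cos α = 53.202500·cos 16.608° = 50.983034
roll angle φ = 33.298° = 0.58115973 rad
x = r_b·(cos φ + φ·sin φ) = 50.983034·(0.83582653 + 0.58115973·0.54899364) = 58.879262
y = r_b·(sin φ − φ·cos φ) = 50.983034·(0.54899364 − 0.58115973·0.83582653) = 3.224418

x=58.879262 y=3.224418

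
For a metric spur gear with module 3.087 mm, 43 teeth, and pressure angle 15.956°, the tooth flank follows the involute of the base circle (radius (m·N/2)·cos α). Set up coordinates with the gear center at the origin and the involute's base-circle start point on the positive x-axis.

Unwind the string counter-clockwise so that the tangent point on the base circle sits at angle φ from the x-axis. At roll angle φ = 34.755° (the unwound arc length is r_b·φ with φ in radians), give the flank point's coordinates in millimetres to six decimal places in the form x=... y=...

x=74.495474 y=4.575201

pitch radius r_p = m·N/2 = 3.087·43/2 = 66.370500
base radius r_b = r_p·cos α = 66.370500·cos 15.956° = 63.813450
roll angle φ = 34.755° = 0.60658918 rad
x = r_b·(cos φ + φ·sin φ) = 63.813450·(0.82159719 + 0.60658918·0.57006846) = 74.495474
y = r_b·(sin φ − φ·cos φ) = 63.813450·(0.57006846 − 0.60658918·0.82159719) = 4.575201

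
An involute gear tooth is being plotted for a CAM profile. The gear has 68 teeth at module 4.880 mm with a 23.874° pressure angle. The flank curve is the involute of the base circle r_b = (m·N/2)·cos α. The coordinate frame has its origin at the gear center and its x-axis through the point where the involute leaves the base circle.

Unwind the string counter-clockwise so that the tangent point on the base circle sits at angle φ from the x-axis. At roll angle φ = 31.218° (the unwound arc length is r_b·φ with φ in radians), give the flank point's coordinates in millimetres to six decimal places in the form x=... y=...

pitch radius r_p = m·N/2 = 4.880·68/2 = 165.920000
base radius r_b = r_p·cos α = 165.920000·cos 23.874° = 151.723505
roll angle φ = 31.218° = 0.54485689 rad
x = r_b·(cos φ + φ·sin φ) = 151.723505·(0.85520147 + 0.54485689·0.51829570) = 172.600425
y = r_b·(sin φ − φ·cos φ) = 151.723505·(0.51829570 − 0.54485689·0.85520147) = 7.940190

x=172.600425 y=7.940190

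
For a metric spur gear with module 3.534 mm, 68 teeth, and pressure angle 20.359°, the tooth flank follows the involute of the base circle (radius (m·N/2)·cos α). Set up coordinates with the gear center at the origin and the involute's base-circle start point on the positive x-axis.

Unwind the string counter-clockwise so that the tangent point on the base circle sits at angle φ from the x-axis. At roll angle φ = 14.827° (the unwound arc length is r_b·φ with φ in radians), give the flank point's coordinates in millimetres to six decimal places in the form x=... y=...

pitch radius r_p = m·N/2 = 3.534·68/2 = 120.156000
base radius r_b = r_p·cos α = 120.156000·cos 20.359° = 112.649997
roll angle φ = 14.827° = 0.25877997 rad
x = r_b·(cos φ + φ·sin φ) = 112.649997·(0.96670291 + 0.25877997·0.25590133) = 116.359003
y = r_b·(sin φ − φ·cos φ) = 112.649997·(0.25590133 − 0.25877997·0.96670291) = 0.646384

x=116.359003 y=0.646384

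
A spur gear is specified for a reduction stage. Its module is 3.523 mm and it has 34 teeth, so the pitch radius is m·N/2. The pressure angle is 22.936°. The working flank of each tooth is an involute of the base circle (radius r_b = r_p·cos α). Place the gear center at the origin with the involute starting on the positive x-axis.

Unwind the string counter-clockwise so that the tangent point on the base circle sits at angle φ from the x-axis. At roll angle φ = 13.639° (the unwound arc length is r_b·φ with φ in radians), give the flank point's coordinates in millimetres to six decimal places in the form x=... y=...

pitch radius r_p = m·N/2 = 3.523·34/2 = 59.891000
base radius r_b = r_p·cos α = 59.891000·cos 22.936° = 55.156061
roll angle φ = 13.639° = 0.23804546 rad
x = r_b·(cos φ + φ·sin φ) = 55.156061·(0.97180072 + 0.23804546·0.23580365) = 56.696719
y = r_b·(sin φ − φ·cos φ) = 55.156061·(0.23580365 − 0.23804546·0.97180072) = 0.246598

x=56.696719 y=0.246598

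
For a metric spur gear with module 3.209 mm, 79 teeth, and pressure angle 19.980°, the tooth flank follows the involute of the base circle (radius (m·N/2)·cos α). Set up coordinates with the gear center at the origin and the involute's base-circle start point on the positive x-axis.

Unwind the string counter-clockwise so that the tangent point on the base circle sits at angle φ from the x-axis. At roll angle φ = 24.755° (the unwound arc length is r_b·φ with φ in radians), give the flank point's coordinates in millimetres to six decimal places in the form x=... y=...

x=129.731607 y=3.143248

pitch radius r_p = m·N/2 = 3.209·79/2 = 126.755500
base radius r_b = r_p·cos α = 126.755500·cos 19.980° = 119.126334
roll angle φ = 24.755° = 0.43205626 rad
x = r_b·(cos φ + φ·sin φ) = 119.126334·(0.90810664 + 0.43205626·0.41873899) = 129.731607
y = r_b·(sin φ − φ·cos φ) = 119.126334·(0.41873899 − 0.43205626·0.90810664) = 3.143248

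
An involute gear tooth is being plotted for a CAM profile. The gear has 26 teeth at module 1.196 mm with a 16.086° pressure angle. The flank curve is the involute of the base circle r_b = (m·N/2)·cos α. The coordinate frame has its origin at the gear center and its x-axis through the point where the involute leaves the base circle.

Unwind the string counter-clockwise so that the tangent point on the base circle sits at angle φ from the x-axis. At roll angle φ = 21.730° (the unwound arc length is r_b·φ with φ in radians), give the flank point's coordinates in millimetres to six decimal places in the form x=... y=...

x=15.975337 y=0.267768

pitch radius r_p = m·N/2 = 1.196·26/2 = 15.548000
base radius r_b = r_p·cos α = 15.548000·cos 16.086° = 14.939247
roll angle φ = 21.730° = 0.37926005 rad
x = r_b·(cos φ + φ·sin φ) = 14.939247·(0.92893885 + 0.37926005·0.37023320) = 15.975337
y = r_b·(sin φ − φ·cos φ) = 14.939247·(0.37023320 − 0.37926005·0.92893885) = 0.267768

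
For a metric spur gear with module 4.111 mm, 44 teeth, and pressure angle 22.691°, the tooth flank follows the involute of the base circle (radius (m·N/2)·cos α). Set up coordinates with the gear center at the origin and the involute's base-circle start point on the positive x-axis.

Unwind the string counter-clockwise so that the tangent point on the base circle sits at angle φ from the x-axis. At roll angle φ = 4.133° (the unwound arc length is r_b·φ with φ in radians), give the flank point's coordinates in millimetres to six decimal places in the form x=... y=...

x=83.658478 y=0.010434

pitch radius r_p = m·N/2 = 4.111·44/2 = 90.442000
base radius r_b = r_p·cos α = 90.442000·cos 22.691° = 83.441671
roll angle φ = 4.133° = 0.07213446 rad
x = r_b·(cos φ + φ·sin φ) = 83.441671·(0.99739944 + 0.07213446·0.07207192) = 83.658478
y = r_b·(sin φ − φ·cos φ) = 83.441671·(0.07207192 − 0.07213446·0.99739944) = 0.010434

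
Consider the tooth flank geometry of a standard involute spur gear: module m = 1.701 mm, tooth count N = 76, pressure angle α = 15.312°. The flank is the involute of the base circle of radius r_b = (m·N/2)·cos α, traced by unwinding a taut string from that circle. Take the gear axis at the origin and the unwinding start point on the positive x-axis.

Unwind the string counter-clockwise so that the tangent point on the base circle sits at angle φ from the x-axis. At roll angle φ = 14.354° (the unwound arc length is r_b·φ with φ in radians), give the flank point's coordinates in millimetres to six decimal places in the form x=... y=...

x=64.269317 y=0.324708

pitch radius r_p = m·N/2 = 1.701·76/2 = 64.638000
base radius r_b = r_p·cos α = 64.638000·cos 15.312° = 62.343489
roll angle φ = 14.354° = 0.25052456 rad
x = r_b·(cos φ + φ·sin φ) = 62.343489·(0.96878251 + 0.25052456·0.24791218) = 64.269317
y = r_b·(sin φ − φ·cos φ) = 62.343489·(0.24791218 − 0.25052456·0.96878251) = 0.324708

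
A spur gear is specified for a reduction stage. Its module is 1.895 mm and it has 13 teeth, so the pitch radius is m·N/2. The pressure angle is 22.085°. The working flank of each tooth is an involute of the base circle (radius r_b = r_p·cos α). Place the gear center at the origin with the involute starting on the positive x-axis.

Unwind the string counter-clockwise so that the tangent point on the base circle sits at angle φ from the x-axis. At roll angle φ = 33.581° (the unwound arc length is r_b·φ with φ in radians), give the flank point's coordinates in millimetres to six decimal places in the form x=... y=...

x=13.208938 y=0.739992

pitch radius r_p = m·N/2 = 1.895·13/2 = 12.317500
base radius r_b = r_p·cos α = 12.317500·cos 22.085° = 11.413729
roll angle φ = 33.581° = 0.58609902 rad
x = r_b·(cos φ + φ·sin φ) = 11.413729·(0.83310471 + 0.58609902·0.55311531) = 13.208938
y = r_b·(sin φ − φ·cos φ) = 11.413729·(0.55311531 − 0.58609902·0.83310471) = 0.739992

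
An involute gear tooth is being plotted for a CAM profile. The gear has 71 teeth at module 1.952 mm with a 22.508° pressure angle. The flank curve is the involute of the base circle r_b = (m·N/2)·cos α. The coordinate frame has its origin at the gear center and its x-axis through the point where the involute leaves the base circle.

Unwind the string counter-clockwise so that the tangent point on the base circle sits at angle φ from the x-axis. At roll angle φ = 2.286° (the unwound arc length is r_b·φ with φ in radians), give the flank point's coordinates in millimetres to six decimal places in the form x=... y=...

pitch radius r_p = m·N/2 = 1.952·71/2 = 69.296000
base radius r_b = r_p·cos α = 69.296000·cos 22.508° = 64.017453
roll angle φ = 2.286° = 0.03989823 rad
x = r_b·(cos φ + φ·sin φ) = 64.017453·(0.99920417 + 0.03989823·0.03988764) = 64.068386
y = r_b·(sin φ − φ·cos φ) = 64.017453·(0.03988764 − 0.03989823·0.99920417) = 0.001355

x=64.068386 y=0.001355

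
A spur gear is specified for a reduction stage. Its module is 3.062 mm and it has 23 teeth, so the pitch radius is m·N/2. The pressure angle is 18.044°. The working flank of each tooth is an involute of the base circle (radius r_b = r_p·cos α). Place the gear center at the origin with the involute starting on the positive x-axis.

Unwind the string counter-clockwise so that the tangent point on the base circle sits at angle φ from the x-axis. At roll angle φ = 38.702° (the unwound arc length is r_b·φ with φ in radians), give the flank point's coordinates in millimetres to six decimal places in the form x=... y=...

pitch radius r_p = m·N/2 = 3.062·23/2 = 35.213000
base radius r_b = r_p·cos α = 35.213000·cos 18.044° = 33.481187
roll angle φ = 38.702° = 0.67547733 rad
x = r_b·(cos φ + φ·sin φ) = 33.481187·(0.78040858 + 0.67547733·0.62526990) = 40.269974
y = r_b·(sin φ − φ·cos φ) = 33.481187·(0.62526990 − 0.67547733·0.78040858) = 3.285227

x=40.269974 y=3.285227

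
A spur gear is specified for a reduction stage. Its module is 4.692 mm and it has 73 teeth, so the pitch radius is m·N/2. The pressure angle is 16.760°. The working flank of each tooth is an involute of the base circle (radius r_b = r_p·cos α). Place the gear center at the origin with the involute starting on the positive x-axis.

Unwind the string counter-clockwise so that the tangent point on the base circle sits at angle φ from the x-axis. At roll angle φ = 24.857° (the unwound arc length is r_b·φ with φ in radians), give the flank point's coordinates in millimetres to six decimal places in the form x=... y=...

x=178.696537 y=4.379858

pitch radius r_p = m·N/2 = 4.692·73/2 = 171.258000
base radius r_b = r_p·cos α = 171.258000·cos 16.760° = 163.983139
roll angle φ = 24.857° = 0.43383649 rad
x = r_b·(cos φ + φ·sin φ) = 163.983139·(0.90735974 + 0.43383649·0.42035497) = 178.696537
y = r_b·(sin φ − φ·cos φ) = 163.983139·(0.42035497 − 0.43383649·0.90735974) = 4.379858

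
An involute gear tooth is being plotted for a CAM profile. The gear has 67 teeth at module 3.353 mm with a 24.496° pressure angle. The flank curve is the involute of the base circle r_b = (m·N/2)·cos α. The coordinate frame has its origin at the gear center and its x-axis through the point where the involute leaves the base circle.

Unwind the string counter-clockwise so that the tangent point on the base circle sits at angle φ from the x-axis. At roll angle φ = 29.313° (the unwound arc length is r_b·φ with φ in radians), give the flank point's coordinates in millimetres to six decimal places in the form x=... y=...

x=114.729465 y=4.444230

pitch radius r_p = m·N/2 = 3.353·67/2 = 112.325500
base radius r_b = r_p·cos α = 112.325500·cos 24.496° = 102.215106
roll angle φ = 29.313° = 0.51160836 rad
x = r_b·(cos φ + φ·sin φ) = 102.215106·(0.87195821 + 0.51160836·0.48958031) = 114.729465
y = r_b·(sin φ − φ·cos φ) = 102.215106·(0.48958031 − 0.51160836·0.87195821) = 4.444230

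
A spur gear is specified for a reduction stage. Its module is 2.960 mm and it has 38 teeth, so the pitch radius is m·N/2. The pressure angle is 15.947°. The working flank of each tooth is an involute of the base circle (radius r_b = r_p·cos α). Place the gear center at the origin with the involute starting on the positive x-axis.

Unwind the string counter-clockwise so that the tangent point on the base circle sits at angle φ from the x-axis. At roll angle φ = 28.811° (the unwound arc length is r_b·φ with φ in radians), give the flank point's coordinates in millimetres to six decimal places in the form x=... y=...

x=60.486187 y=2.234429

pitch radius r_p = m·N/2 = 2.960·38/2 = 56.240000
base radius r_b = r_p·cos α = 56.240000·cos 15.947° = 54.075674
roll angle φ = 28.811° = 0.50284681 rad
x = r_b·(cos φ + φ·sin φ) = 54.075674·(0.87621417 + 0.50284681·0.48192190) = 60.486187
y = r_b·(sin φ − φ·cos φ) = 54.075674·(0.48192190 − 0.50284681·0.87621417) = 2.234429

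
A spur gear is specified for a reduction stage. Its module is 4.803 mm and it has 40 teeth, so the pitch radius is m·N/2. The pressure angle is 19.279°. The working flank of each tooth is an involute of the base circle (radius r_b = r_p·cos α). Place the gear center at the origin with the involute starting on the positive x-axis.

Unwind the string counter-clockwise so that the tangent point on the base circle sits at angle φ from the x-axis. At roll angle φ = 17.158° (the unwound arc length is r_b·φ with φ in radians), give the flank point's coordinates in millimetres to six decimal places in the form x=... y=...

pitch radius r_p = m·N/2 = 4.803·40/2 = 96.060000
base radius r_b = r_p·cos α = 96.060000·cos 19.279° = 90.673150
roll angle φ = 17.158° = 0.29946359 rad
x = r_b·(cos φ + φ·sin φ) = 90.673150·(0.95549487 + 0.29946359·0.29500772) = 94.648165
y = r_b·(sin φ − φ·cos φ) = 90.673150·(0.29500772 − 0.29946359·0.95549487) = 0.804433

x=94.648165 y=0.804433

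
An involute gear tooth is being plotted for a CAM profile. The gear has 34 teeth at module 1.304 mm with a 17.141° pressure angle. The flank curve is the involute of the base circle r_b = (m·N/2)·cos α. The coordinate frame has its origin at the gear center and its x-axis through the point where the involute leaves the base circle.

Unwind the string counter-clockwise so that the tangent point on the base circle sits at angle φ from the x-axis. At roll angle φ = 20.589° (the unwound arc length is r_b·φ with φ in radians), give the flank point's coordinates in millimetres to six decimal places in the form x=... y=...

pitch radius r_p = m·N/2 = 1.304·34/2 = 22.168000
base radius r_b = r_p·cos α = 22.168000·cos 17.141° = 21.183350
roll angle φ = 20.589° = 0.35934584 rad
x = r_b·(cos φ + φ·sin φ) = 21.183350·(0.93612707 + 0.35934584·0.35166193) = 22.507210
y = r_b·(sin φ − φ·cos φ) = 21.183350·(0.35166193 − 0.35934584·0.93612707) = 0.323439

x=22.507210 y=0.323439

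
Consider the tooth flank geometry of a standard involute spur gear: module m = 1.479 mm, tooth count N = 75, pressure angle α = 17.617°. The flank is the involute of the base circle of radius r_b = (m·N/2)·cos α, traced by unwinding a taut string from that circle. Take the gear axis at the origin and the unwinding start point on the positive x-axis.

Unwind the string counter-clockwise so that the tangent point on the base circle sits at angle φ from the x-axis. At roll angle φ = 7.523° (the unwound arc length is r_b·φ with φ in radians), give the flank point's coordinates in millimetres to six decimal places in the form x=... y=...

pitch radius r_p = m·N/2 = 1.479·75/2 = 55.462500
base radius r_b = r_p·cos α = 55.462500·cos 17.617° = 52.861359
roll angle φ = 7.523° = 0.13130112 rad
x = r_b·(cos φ + φ·sin φ) = 52.861359·(0.99139238 + 0.13130112·0.13092417) = 53.315062
y = r_b·(sin φ − φ·cos φ) = 52.861359·(0.13092417 − 0.13130112·0.99139238) = 0.039817

x=53.315062 y=0.039817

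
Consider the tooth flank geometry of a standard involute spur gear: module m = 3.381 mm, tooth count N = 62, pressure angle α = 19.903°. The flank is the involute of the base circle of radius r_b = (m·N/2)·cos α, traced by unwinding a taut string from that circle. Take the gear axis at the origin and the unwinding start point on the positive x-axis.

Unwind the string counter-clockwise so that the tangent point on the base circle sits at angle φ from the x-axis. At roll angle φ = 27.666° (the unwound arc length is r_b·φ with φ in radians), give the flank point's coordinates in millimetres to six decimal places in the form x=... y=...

x=109.378483 y=3.612848

pitch radius r_p = m·N/2 = 3.381·62/2 = 104.811000
base radius r_b = r_p·cos α = 104.811000·cos 19.903° = 98.550671
roll angle φ = 27.666° = 0.48286279 rad
x = r_b·(cos φ + φ·sin φ) = 98.550671·(0.88566931 + 0.48286279·0.46431656) = 109.378483
y = r_b·(sin φ − φ·cos φ) = 98.550671·(0.46431656 − 0.48286279·0.88566931) = 3.612848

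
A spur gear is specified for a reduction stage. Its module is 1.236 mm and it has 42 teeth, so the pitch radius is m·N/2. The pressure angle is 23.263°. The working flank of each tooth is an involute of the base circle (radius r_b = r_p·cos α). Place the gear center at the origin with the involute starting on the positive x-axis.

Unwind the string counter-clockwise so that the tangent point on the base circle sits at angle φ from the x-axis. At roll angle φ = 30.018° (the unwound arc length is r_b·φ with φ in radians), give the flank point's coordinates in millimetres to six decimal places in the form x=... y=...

x=26.897304 y=1.111989

pitch radius r_p = m·N/2 = 1.236·42/2 = 25.956000
base radius r_b = r_p·cos α = 25.956000·cos 23.263° = 23.845819
roll angle φ = 30.018° = 0.52391293 rad
x = r_b·(cos φ + φ·sin φ) = 23.845819·(0.86586828 + 0.52391293·0.50027205) = 26.897304
y = r_b·(sin φ − φ·cos φ) = 23.845819·(0.50027205 − 0.52391293·0.86586828) = 1.111989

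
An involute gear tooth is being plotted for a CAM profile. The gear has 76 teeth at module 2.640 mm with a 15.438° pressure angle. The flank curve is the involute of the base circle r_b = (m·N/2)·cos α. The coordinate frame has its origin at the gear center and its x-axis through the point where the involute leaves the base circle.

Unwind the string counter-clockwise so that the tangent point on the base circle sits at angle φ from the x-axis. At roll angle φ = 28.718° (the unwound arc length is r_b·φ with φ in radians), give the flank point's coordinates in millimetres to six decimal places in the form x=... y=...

x=108.094829 y=3.957779

pitch radius r_p = m·N/2 = 2.640·76/2 = 100.320000
base radius r_b = r_p·cos α = 100.320000·cos 15.438° = 96.700361
roll angle φ = 28.718° = 0.50122365 rad
x = r_b·(cos φ + φ·sin φ) = 96.700361·(0.87699525 + 0.50122365·0.48049904) = 108.094829
y = r_b·(sin φ − φ·cos φ) = 96.700361·(0.48049904 − 0.50122365·0.87699525) = 3.957779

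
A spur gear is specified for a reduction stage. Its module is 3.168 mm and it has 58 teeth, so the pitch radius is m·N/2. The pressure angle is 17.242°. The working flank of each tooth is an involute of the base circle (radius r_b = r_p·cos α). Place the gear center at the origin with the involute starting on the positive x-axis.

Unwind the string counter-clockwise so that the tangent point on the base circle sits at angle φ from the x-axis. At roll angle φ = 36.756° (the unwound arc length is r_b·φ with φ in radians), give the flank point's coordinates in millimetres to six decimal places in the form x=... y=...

pitch radius r_p = m·N/2 = 3.168·58/2 = 91.872000
base radius r_b = r_p·cos α = 91.872000·cos 17.242° = 87.743395
roll angle φ = 36.756° = 0.64151322 rad
x = r_b·(cos φ + φ·sin φ) = 87.743395·(0.80119115 + 0.64151322·0.59840850) = 103.982778
y = r_b·(sin φ − φ·cos φ) = 87.743395·(0.59840850 − 0.64151322·0.80119115) = 7.408507

x=103.982778 y=7.408507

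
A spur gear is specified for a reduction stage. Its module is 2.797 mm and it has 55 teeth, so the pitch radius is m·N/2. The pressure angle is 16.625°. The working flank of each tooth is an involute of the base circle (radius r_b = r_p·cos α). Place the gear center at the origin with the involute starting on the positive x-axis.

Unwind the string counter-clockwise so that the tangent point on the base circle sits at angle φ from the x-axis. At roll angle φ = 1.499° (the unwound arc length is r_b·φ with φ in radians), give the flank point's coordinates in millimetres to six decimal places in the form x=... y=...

pitch radius r_p = m·N/2 = 2.797·55/2 = 76.917500
base radius r_b = r_p·cos α = 76.917500·cos 16.625° = 73.702181
roll angle φ = 1.499° = 0.02616249 rad
x = r_b·(cos φ + φ·sin φ) = 73.702181·(0.99965778 + 0.02616249·0.02615950) = 73.727401
y = r_b·(sin φ − φ·cos φ) = 73.702181·(0.02615950 − 0.02616249·0.99965778) = 0.000440

x=73.727401 y=0.000440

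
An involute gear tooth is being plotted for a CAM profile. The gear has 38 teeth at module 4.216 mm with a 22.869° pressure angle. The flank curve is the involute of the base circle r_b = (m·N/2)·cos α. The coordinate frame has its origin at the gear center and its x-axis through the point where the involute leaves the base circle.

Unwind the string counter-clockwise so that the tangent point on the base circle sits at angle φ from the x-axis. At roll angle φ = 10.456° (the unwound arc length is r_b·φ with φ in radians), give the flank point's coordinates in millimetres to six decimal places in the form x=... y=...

x=75.026289 y=0.149026

pitch radius r_p = m·N/2 = 4.216·38/2 = 80.104000
base radius r_b = r_p·cos α = 80.104000·cos 22.869° = 73.807490
roll angle φ = 10.456° = 0.18249163 rad
x = r_b·(cos φ + φ·sin φ) = 73.807490·(0.98339456 + 0.18249163·0.18148039) = 75.026289
y = r_b·(sin φ − φ·cos φ) = 73.807490·(0.18148039 − 0.18249163·0.98339456) = 0.149026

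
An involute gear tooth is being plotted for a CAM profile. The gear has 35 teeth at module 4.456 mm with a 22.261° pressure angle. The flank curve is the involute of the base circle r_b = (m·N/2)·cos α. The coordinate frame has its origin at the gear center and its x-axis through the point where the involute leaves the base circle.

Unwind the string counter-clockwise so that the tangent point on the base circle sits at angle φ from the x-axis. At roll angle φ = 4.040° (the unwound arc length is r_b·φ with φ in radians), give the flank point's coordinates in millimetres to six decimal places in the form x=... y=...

pitch radius r_p = m·N/2 = 4.456·35/2 = 77.980000
base radius r_b = r_p·cos α = 77.980000·cos 22.261° = 72.167978
roll angle φ = 4.040° = 0.07051130 rad
x = r_b·(cos φ + φ·sin φ) = 72.167978·(0.99751511 + 0.07051130·0.07045289) = 72.347159
y = r_b·(sin φ − φ·cos φ) = 72.167978·(0.07045289 − 0.07051130·0.99751511) = 0.008429

x=72.347159 y=0.008429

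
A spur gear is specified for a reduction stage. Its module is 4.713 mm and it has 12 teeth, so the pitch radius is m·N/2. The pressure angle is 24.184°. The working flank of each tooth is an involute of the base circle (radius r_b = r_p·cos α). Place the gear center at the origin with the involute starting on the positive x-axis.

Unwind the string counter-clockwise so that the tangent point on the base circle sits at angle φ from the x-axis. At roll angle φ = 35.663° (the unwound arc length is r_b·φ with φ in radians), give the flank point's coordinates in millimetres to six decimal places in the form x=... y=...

pitch radius r_p = m·N/2 = 4.713·12/2 = 28.278000
base radius r_b = r_p·cos α = 28.278000·cos 24.184° = 25.796169
roll angle φ = 35.663° = 0.62243677 rad
x = r_b·(cos φ + φ·sin φ) = 25.796169·(0.81246019 + 0.62243677·0.58301667) = 30.319558
y = r_b·(sin φ − φ·cos φ) = 25.796169·(0.58301667 − 0.62243677·0.81246019) = 1.994342

x=30.319558 y=1.994342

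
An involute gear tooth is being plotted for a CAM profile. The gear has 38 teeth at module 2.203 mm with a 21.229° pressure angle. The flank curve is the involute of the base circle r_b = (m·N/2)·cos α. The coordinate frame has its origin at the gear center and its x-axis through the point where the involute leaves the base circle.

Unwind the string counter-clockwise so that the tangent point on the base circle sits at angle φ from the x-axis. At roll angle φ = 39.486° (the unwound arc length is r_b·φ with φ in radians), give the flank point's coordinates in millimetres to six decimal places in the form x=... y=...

x=47.210495 y=4.058087

pitch radius r_p = m·N/2 = 2.203·38/2 = 41.857000
base radius r_b = r_p·cos α = 41.857000·cos 21.229° = 39.016611
roll angle φ = 39.486° = 0.68916071 rad
x = r_b·(cos φ + φ·sin φ) = 39.016611·(0.77177998 + 0.68916071·0.63588966) = 47.210495
y = r_b·(sin φ − φ·cos φ) = 39.016611·(0.63588966 − 0.68916071·0.77177998) = 4.058087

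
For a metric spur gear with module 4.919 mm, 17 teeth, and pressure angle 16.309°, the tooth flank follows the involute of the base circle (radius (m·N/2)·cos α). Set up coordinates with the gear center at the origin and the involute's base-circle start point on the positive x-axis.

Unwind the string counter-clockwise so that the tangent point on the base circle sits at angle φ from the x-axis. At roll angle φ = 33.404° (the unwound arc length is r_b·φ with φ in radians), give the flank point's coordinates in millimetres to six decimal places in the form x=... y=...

x=46.380322 y=2.561717

pitch radius r_p = m·N/2 = 4.919·17/2 = 41.811500
base radius r_b = r_p·cos α = 41.811500·cos 16.309° = 40.129055
roll angle φ = 33.404° = 0.58300978 rad
x = r_b·(cos φ + φ·sin φ) = 40.129055·(0.83480943 + 0.58300978·0.55053902) = 46.380322
y = r_b·(sin φ − φ·cos φ) = 40.129055·(0.55053902 − 0.58300978·0.83480943) = 2.561717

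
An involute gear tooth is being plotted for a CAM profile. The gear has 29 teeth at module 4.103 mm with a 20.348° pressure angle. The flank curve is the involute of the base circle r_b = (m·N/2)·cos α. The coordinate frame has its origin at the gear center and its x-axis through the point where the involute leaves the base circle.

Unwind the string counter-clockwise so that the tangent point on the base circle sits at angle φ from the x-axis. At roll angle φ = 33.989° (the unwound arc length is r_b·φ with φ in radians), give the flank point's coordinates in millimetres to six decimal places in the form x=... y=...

x=64.749165 y=3.746720

pitch radius r_p = m·N/2 = 4.103·29/2 = 59.493500
base radius r_b = r_p·cos α = 59.493500·cos 20.348° = 55.780984
roll angle φ = 33.989° = 0.59321996 rad
x = r_b·(cos φ + φ·sin φ) = 55.780984·(0.82914491 + 0.59321996·0.55903373) = 64.749165
y = r_b·(sin φ − φ·cos φ) = 55.780984·(0.55903373 − 0.59321996·0.82914491) = 3.746720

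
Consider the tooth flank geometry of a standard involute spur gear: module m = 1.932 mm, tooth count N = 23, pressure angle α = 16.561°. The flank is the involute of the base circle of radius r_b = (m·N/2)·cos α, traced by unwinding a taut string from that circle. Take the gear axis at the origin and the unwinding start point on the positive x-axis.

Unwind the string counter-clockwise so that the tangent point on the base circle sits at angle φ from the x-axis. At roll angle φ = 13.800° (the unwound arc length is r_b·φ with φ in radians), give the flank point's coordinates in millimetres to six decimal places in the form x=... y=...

x=21.905111 y=0.098612

pitch radius r_p = m·N/2 = 1.932·23/2 = 22.218000
base radius r_b = r_p·cos α = 22.218000·cos 16.561° = 21.296327
roll angle φ = 13.800° = 0.24085544 rad
x = r_b·(cos φ + φ·sin φ) = 21.296327·(0.97113428 + 0.24085544·0.23853346) = 21.905111
y = r_b·(sin φ − φ·cos φ) = 21.296327·(0.23853346 − 0.24085544·0.97113428) = 0.098612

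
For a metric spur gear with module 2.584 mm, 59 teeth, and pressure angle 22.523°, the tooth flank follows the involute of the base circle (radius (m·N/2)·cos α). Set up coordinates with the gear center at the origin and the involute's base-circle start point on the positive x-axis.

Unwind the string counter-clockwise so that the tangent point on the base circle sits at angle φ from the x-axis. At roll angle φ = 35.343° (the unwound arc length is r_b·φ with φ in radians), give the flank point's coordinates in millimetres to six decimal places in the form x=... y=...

pitch radius r_p = m·N/2 = 2.584·59/2 = 76.228000
base radius r_b = r_p·cos α = 76.228000·cos 22.523° = 70.413773
roll angle φ = 35.343° = 0.61685172 rad
x = r_b·(cos φ + φ·sin φ) = 70.413773·(0.81570368 + 0.61685172·0.57846997) = 82.562534
y = r_b·(sin φ − φ·cos φ) = 70.413773·(0.57846997 − 0.61685172·0.81570368) = 5.302280

x=82.562534 y=5.302280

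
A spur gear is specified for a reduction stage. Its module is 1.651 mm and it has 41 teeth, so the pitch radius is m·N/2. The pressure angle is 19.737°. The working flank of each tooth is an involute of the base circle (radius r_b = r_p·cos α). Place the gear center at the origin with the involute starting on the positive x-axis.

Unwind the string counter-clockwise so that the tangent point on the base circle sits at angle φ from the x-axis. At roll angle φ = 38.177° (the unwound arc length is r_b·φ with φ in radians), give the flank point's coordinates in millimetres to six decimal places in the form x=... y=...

x=38.163269 y=3.004124

pitch radius r_p = m·N/2 = 1.651·41/2 = 33.845500
base radius r_b = r_p·cos α = 33.845500·cos 19.737° = 31.857167
roll angle φ = 38.177° = 0.66631435 rad
x = r_b·(cos φ + φ·sin φ) = 31.857167·(0.78610507 + 0.66631435·0.61809288) = 38.163269
y = r_b·(sin φ − φ·cos φ) = 31.857167·(0.61809288 − 0.66631435·0.78610507) = 3.004124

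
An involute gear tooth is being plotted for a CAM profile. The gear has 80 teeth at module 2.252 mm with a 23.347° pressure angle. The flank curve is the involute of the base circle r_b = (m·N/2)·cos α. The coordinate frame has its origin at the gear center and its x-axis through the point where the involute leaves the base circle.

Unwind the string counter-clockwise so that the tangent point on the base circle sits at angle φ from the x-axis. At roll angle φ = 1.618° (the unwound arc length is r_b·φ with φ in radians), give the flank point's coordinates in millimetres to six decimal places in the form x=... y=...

x=82.737365 y=0.000621

pitch radius r_p = m·N/2 = 2.252·80/2 = 90.080000
base radius r_b = r_p·cos α = 90.080000·cos 23.347° = 82.704394
roll angle φ = 1.618° = 0.02823943 rad
x = r_b·(cos φ + φ·sin φ) = 82.704394·(0.99960129 + 0.02823943·0.02823567) = 82.737365
y = r_b·(sin φ − φ·cos φ) = 82.704394·(0.02823567 − 0.02823943·0.99960129) = 0.000621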